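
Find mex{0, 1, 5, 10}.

The values 0, 1 are all present; 2 is the first non-negative integer missing from the set.

2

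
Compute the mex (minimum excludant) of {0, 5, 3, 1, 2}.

The values 0, 1, 2, 3 are all present; 4 is the first non-negative integer missing from the set.

4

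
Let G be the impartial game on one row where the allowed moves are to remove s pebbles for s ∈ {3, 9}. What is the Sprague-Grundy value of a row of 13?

0

Grundy values for subtraction set {3, 9}:
g(0) = mex{} = 0
g(1) = mex{} = 0
g(2) = mex{} = 0
g(3) = mex{0} = 1
g(4) = mex{0} = 1
g(5) = mex{0} = 1
g(6) = mex{1} = 0
g(7) = mex{1} = 0
g(8) = mex{1} = 0
g(9) = mex{0} = 1
g(10) = mex{0} = 1
g(11) = mex{0} = 1
g(12) = mex{1} = 0
g(13) = mex{1} = 0
So g(13) = 0.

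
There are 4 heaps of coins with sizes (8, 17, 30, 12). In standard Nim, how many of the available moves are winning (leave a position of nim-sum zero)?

3

Bitwise XOR of the heap sizes:
  01000  (8)
  10001  (17)
  11110  (30)
  01100  (12)
  -----
  01011  (11)
The overall nim-sum is X = 11. A heap of size p has a winning move iff p XOR X < p (reduce it to p XOR X).
  8: 8 XOR 11 = 3 < 8 — winning move (to 3).
  17: 17 XOR 11 = 26 ≥ 17 — no move.
  30: 30 XOR 11 = 21 < 30 — winning move (to 21).
  12: 12 XOR 11 = 7 < 12 — winning move (to 7).
That gives 3 winning moves.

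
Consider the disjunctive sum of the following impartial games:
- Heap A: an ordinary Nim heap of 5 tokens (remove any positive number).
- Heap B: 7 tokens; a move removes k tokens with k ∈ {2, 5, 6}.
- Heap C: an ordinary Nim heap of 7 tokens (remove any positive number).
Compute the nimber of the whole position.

Heap A is a plain Nim heap of size 5, so its Grundy value is 5.
Grundy values for heap B (subtraction set {2, 5, 6}):
g(0) = mex{} = 0
g(1) = mex{} = 0
g(2) = mex{0} = 1
g(3) = mex{0} = 1
g(4) = mex{1} = 0
g(5) = mex{0,1} = 2
g(6) = mex{0} = 1
g(7) = mex{0,1,2} = 3
So g(7) = 3.
Heap C is a plain Nim heap of size 7, so its Grundy value is 7.
By the Sprague-Grundy theorem, the Grundy value of a sum of independent games is the XOR of the component values.
Combined value = 5 XOR 3 XOR 7 = 1.

1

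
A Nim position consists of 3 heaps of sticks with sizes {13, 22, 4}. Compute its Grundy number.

Write each in binary and XOR column by column:
  01101  (13)
  10110  (22)
  00100  (4)
  -----
  11111  (31)

31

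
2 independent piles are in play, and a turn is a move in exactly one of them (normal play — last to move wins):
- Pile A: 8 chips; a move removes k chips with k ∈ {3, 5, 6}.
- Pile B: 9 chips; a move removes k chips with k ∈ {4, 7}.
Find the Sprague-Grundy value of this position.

For pile A, compute g(0), g(1), … with moves {3, 5, 6}:
g(0) = mex{} = 0
g(1) = mex{} = 0
g(2) = mex{} = 0
g(3) = mex{0} = 1
g(4) = mex{0} = 1
g(5) = mex{0} = 1
g(6) = mex{0,1} = 2
g(7) = mex{0,1} = 2
g(8) = mex{0,1} = 2
So g(8) = 2.
For pile B, compute g(0), g(1), … with moves {4, 7}:
g(0) = mex{} = 0
g(1) = mex{} = 0
g(2) = mex{} = 0
g(3) = mex{} = 0
g(4) = mex{0} = 1
g(5) = mex{0} = 1
g(6) = mex{0} = 1
g(7) = mex{0} = 1
g(8) = mex{0,1} = 2
g(9) = mex{0,1} = 2
So g(9) = 2.
By the Sprague-Grundy theorem, the Grundy value of a sum of independent games is the XOR of the component values.
Combined value = 2 ⊕ 2 = 0.

0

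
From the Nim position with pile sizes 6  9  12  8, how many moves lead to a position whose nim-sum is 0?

Write each in binary and XOR column by column:
  0110  (6)
  1001  (9)
  1100  (12)
  1000  (8)
  ----
  1011  (11)
The overall nim-sum is X = 11. A pile of size p has a winning move iff p XOR X < p (reduce it to p XOR X).
  6: 6 XOR 11 = 13 ≥ 6 — no move.
  9: 9 XOR 11 = 2 < 9 — winning move (to 2).
  12: 12 XOR 11 = 7 < 12 — winning move (to 7).
  8: 8 XOR 11 = 3 < 8 — winning move (to 3).
That gives 3 winning moves.

3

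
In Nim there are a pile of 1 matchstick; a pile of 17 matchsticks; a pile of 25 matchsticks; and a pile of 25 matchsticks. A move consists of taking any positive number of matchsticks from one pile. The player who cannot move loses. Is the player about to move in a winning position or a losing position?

Compute the nim-sum pairwise:
1 XOR 17 = 16
16 XOR 25 = 9
9 XOR 25 = 16
The nim-sum is 16 ≠ 0, so this is an N-position: the player to move can win.

Winning position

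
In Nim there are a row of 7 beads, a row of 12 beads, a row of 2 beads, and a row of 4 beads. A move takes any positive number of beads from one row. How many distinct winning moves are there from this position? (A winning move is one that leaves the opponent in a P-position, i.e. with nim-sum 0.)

Nim-sum: 7 XOR 12 XOR 2 XOR 4 = 13.
The overall nim-sum is X = 13. A row of size p has a winning move iff p XOR X < p (reduce it to p XOR X).
  7: 7 XOR 13 = 10 ≥ 7 — no move.
  12: 12 XOR 13 = 1 < 12 — winning move (to 1).
  2: 2 XOR 13 = 15 ≥ 2 — no move.
  4: 4 XOR 13 = 9 ≥ 4 — no move.
That gives 1 winning move.

1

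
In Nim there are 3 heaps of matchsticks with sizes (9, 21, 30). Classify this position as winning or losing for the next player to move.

Winning position

Compute the nim-sum pairwise:
9 XOR 21 = 28
28 XOR 30 = 2
The nim-sum is 2 ≠ 0, so this is an N-position: the player to move can win.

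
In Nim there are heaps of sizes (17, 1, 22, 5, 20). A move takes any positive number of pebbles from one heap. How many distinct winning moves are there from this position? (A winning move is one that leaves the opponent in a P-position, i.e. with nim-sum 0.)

3

Nim-sum: 17 ⊕ 1 ⊕ 22 ⊕ 5 ⊕ 20 = 23.
The overall nim-sum is X = 23. A heap of size p has a winning move iff p XOR X < p (reduce it to p XOR X).
  17: 17 XOR 23 = 6 < 17 — winning move (to 6).
  1: 1 XOR 23 = 22 ≥ 1 — no move.
  22: 22 XOR 23 = 1 < 22 — winning move (to 1).
  5: 5 XOR 23 = 18 ≥ 5 — no move.
  20: 20 XOR 23 = 3 < 20 — winning move (to 3).
That gives 3 winning moves.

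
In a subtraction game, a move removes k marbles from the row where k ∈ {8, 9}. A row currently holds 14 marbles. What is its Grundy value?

1

Compute g(0), g(1), … for moves {8, 9}:
k:     0  1  2  3  4  5  6  7  8  9 10 11 12 13 14
g(k):  0  0  0  0  0  0  0  0  1  1  1  1  1  1  1
So g(14) = 1.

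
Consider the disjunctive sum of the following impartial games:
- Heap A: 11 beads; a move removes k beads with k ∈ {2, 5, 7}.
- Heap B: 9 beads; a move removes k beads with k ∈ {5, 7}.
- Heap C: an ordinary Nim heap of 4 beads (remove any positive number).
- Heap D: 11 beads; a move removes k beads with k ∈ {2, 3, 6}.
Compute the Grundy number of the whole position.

7

Grundy values for heap A (subtraction set {2, 5, 7}):
k:     0  1  2  3  4  5  6  7  8  9 10 11
g(k):  0  0  1  1  0  2  1  3  2  2  0  3
So g(11) = 3.
Grundy values for heap B (subtraction set {5, 7}):
k:     0  1  2  3  4  5  6  7  8  9
g(k):  0  0  0  0  0  1  1  1  1  1
So g(9) = 1.
Heap C is a plain Nim heap of size 4, so its Grundy value is 4.
For heap D, compute g(0), g(1), … with moves {2, 3, 6}:
k:     0  1  2  3  4  5  6  7  8  9 10 11
g(k):  0  0  1  1  2  0  3  1  2  0  0  1
So g(11) = 1.
By the Sprague-Grundy theorem, the Grundy value of a sum of independent games is the XOR of the component values.
Combined value = 3 ⊕ 1 ⊕ 4 ⊕ 1 = 7.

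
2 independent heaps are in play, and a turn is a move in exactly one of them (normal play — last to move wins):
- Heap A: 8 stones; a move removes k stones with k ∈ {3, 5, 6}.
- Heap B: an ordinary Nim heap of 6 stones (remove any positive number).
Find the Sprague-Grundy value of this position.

Grundy values for heap A (subtraction set {3, 5, 6}):
k:     0  1  2  3  4  5  6  7  8
g(k):  0  0  0  1  1  1  2  2  2
So g(8) = 2.
Heap B is a plain Nim heap of size 6, so its Grundy value is 6.
By the Sprague-Grundy theorem, the Grundy value of a sum of independent games is the XOR of the component values.
Combined value = 2 XOR 6 = 4.

4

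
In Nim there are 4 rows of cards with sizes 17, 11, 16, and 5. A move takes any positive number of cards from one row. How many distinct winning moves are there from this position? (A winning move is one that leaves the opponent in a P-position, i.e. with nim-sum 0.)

1

Compute the nim-sum pairwise:
17 ^ 11 = 26
26 ^ 16 = 10
10 ^ 5 = 15
The overall nim-sum is X = 15. A row of size p has a winning move iff p XOR X < p (reduce it to p XOR X).
  17: 17 XOR 15 = 30 ≥ 17 — no move.
  11: 11 XOR 15 = 4 < 11 — winning move (to 4).
  16: 16 XOR 15 = 31 ≥ 16 — no move.
  5: 5 XOR 15 = 10 ≥ 5 — no move.
That gives 1 winning move.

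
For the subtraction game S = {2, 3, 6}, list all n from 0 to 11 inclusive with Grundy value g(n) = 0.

Compute g(0), g(1), … for moves {2, 3, 6}:
k:     0  1  2  3  4  5  6  7  8  9 10 11
g(k):  0  0  1  1  2  0  3  1  2  0  0  1
The P-positions (g = 0) in 0..11 are 0, 1, 5, 9, 10.

0, 1, 5, 9, 10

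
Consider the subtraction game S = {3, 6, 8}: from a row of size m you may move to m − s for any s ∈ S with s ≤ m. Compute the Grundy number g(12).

0

Compute g(0), g(1), … for moves {3, 6, 8}:
g(0) = mex{} = 0
g(1) = mex{} = 0
g(2) = mex{} = 0
g(3) = mex{0} = 1
g(4) = mex{0} = 1
g(5) = mex{0} = 1
g(6) = mex{0,1} = 2
g(7) = mex{0,1} = 2
g(8) = mex{0,1} = 2
g(9) = mex{0,1,2} = 3
g(10) = mex{0,1,2} = 3
g(11) = mex{1,2} = 0
g(12) = mex{1,2,3} = 0
So g(12) = 0.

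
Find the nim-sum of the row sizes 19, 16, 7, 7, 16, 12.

31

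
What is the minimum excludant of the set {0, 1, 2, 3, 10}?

4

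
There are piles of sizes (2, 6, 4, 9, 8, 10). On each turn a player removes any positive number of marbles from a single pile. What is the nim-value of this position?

11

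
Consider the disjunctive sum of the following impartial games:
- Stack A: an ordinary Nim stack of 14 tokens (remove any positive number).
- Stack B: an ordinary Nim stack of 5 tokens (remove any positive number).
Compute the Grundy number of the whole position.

11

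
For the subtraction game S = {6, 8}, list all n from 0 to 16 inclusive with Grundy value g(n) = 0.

Grundy values for subtraction set {6, 8}:
k:     0  1  2  3  4  5  6  7  8  9 10 11 12 13 14 15 16
g(k):  0  0  0  0  0  0  1  1  1  1  1  1  2  2  0  0  0
The P-positions (g = 0) in 0..16 are 0, 1, 2, 3, 4, 5, 14, 15, 16.

0, 1, 2, 3, 4, 5, 14, 15, 16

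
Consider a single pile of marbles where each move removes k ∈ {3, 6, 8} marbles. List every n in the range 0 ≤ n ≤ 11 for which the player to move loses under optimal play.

0, 1, 2, 11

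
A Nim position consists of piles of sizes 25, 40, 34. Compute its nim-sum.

19

Bitwise XOR of the heap sizes:
  011001  (25)
  101000  (40)
  100010  (34)
  ------
  010011  (19)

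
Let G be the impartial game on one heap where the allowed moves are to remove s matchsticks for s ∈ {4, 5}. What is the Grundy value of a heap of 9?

Compute g(0), g(1), … for moves {4, 5}:
g(0) = mex{} = 0
g(1) = mex{} = 0
g(2) = mex{} = 0
g(3) = mex{} = 0
g(4) = mex{0} = 1
g(5) = mex{0} = 1
g(6) = mex{0} = 1
g(7) = mex{0} = 1
g(8) = mex{0,1} = 2
g(9) = mex{1} = 0
So g(9) = 0.

0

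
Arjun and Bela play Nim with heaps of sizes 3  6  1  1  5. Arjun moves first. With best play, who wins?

Bela wins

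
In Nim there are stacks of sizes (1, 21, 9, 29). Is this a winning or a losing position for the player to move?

Losing position

Bitwise XOR of the heap sizes:
  00001  (1)
  10101  (21)
  01001  (9)
  11101  (29)
  -----
  00000  (0)
The nim-sum is 0, so this is a P-position: the player to move is in a losing position under optimal play.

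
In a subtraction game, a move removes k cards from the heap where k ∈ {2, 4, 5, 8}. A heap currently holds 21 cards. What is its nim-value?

1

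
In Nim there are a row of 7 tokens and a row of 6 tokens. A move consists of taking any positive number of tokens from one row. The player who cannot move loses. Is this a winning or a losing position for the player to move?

Nim-sum: 7 XOR 6 = 1.
The nim-sum is 1 ≠ 0, so this is an N-position: the player to move can win.

Winning position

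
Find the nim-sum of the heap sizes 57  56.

1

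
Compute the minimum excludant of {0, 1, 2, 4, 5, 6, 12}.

3

The values 0, 1, 2 are all present; 3 is the first non-negative integer missing from the set.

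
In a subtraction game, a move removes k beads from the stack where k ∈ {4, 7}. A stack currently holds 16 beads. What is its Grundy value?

Build the Grundy sequence with g(k) = mex{g(k−s) : s ∈ {4, 7}, s ≤ k}:
k:     0  1  2  3  4  5  6  7  8  9 10 11 12 13 14 15 16
g(k):  0  0  0  0  1  1  1  1  2  2  2  0  0  0  0  1  1
So g(16) = 1.

1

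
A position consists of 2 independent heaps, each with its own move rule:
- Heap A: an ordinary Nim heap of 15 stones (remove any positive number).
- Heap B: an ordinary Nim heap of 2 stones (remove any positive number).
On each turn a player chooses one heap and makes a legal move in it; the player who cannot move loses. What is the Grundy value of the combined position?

13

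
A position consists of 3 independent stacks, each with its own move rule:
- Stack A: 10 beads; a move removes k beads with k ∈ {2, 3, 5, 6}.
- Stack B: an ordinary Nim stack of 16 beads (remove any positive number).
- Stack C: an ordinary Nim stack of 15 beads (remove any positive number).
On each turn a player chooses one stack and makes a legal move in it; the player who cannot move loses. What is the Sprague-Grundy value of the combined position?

Build the Grundy sequence for stack A with g(k) = mex{g(k−s) : s ∈ {2, 3, 5, 6}, s ≤ k}:
k:     0  1  2  3  4  5  6  7  8  9 10
g(k):  0  0  1  1  2  2  3  3  0  0  1
So g(10) = 1.
Stack B is a plain Nim stack of size 16, so its Grundy value is 16.
Stack C is a plain Nim stack of size 15, so its Grundy value is 15.
By the Sprague-Grundy theorem, the Grundy value of a sum of independent games is the XOR of the component values.
Combined value = 1 ⊕ 16 ⊕ 15 = 30.

30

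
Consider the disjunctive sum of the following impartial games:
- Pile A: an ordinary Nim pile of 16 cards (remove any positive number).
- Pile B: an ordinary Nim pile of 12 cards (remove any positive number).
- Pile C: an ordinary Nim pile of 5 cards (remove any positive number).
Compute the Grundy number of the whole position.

25

Pile A is a plain Nim pile of size 16, so its Grundy value is 16.
Pile B is a plain Nim pile of size 12, so its Grundy value is 12.
Pile C is a plain Nim pile of size 5, so its Grundy value is 5.
By the Sprague-Grundy theorem, the Grundy value of a sum of independent games is the XOR of the component values.
Combined value = 16 XOR 12 XOR 5 = 25.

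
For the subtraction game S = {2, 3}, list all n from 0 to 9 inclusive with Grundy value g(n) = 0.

0, 1, 5, 6

Compute g(0), g(1), … for moves {2, 3}:
k:     0  1  2  3  4  5  6  7  8  9
g(k):  0  0  1  1  2  0  0  1  1  2
The P-positions (g = 0) in 0..9 are 0, 1, 5, 6.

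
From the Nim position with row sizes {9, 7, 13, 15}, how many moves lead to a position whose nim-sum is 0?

3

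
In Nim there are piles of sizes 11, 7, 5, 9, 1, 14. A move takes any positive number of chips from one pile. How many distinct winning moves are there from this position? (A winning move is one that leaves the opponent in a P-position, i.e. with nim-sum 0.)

Bitwise XOR of the heap sizes:
  1011  (11)
  0111  (7)
  0101  (5)
  1001  (9)
  0001  (1)
  1110  (14)
  ----
  1111  (15)
The overall nim-sum is X = 15. A pile of size p has a winning move iff p XOR X < p (reduce it to p XOR X).
  11: 11 XOR 15 = 4 < 11 — winning move (to 4).
  7: 7 XOR 15 = 8 ≥ 7 — no move.
  5: 5 XOR 15 = 10 ≥ 5 — no move.
  9: 9 XOR 15 = 6 < 9 — winning move (to 6).
  1: 1 XOR 15 = 14 ≥ 1 — no move.
  14: 14 XOR 15 = 1 < 14 — winning move (to 1).
That gives 3 winning moves.

3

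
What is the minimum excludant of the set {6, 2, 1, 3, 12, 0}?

4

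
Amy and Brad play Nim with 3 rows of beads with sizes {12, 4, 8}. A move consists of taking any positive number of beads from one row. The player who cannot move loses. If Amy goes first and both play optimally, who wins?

Compute the nim-sum pairwise:
12 ^ 4 = 8
8 ^ 8 = 0
The nim-sum is 0, so this is a P-position: the player to move is in a losing position under optimal play; Amy is about to move from it and so loses — Brad wins.

Brad wins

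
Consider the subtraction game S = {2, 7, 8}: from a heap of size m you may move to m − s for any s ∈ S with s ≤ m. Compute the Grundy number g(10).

0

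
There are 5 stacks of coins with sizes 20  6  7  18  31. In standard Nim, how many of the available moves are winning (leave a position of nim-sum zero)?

3

Nim-sum: 20 ⊕ 6 ⊕ 7 ⊕ 18 ⊕ 31 = 24.
The overall nim-sum is X = 24. A stack of size p has a winning move iff p XOR X < p (reduce it to p XOR X).
  20: 20 XOR 24 = 12 < 20 — winning move (to 12).
  6: 6 XOR 24 = 30 ≥ 6 — no move.
  7: 7 XOR 24 = 31 ≥ 7 — no move.
  18: 18 XOR 24 = 10 < 18 — winning move (to 10).
  31: 31 XOR 24 = 7 < 31 — winning move (to 7).
That gives 3 winning moves.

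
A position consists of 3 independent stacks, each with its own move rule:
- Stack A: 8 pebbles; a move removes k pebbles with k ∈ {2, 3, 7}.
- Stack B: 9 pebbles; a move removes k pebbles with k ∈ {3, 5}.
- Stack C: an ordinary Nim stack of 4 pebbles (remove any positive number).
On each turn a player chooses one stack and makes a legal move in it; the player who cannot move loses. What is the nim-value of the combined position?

5

For stack A, compute g(0), g(1), … with moves {2, 3, 7}:
g(0) = mex{} = 0
g(1) = mex{} = 0
g(2) = mex{0} = 1
g(3) = mex{0} = 1
g(4) = mex{0,1} = 2
g(5) = mex{1} = 0
g(6) = mex{1,2} = 0
g(7) = mex{0,2} = 1
g(8) = mex{0} = 1
So g(8) = 1.
Grundy values for stack B (subtraction set {3, 5}):
g(0) = mex{} = 0
g(1) = mex{} = 0
g(2) = mex{} = 0
g(3) = mex{0} = 1
g(4) = mex{0} = 1
g(5) = mex{0} = 1
g(6) = mex{0,1} = 2
g(7) = mex{0,1} = 2
g(8) = mex{1} = 0
g(9) = mex{1,2} = 0
So g(9) = 0.
Stack C is a plain Nim stack of size 4, so its Grundy value is 4.
The value of a disjunctive sum is the nim-sum of the parts.
Combined value = 1 ⊕ 0 ⊕ 4 = 5.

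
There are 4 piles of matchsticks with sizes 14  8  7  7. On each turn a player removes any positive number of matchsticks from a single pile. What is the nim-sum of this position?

6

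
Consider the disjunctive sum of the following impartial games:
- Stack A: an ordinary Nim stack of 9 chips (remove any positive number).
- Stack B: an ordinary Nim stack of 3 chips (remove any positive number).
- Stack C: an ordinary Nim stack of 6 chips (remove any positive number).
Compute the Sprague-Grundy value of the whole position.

12

Stack A is a plain Nim stack of size 9, so its Grundy value is 9.
Stack B is a plain Nim stack of size 3, so its Grundy value is 3.
Stack C is a plain Nim stack of size 6, so its Grundy value is 6.
The value of a disjunctive sum is the nim-sum of the parts.
Combined value = 9 ⊕ 3 ⊕ 6 = 12.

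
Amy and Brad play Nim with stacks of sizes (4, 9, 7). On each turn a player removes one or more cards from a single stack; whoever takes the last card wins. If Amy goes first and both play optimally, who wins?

Amy wins

Nim-sum: 4 ⊕ 9 ⊕ 7 = 10.
The nim-sum is 10 ≠ 0, so this is an N-position: the player to move can win; Amy has a winning move.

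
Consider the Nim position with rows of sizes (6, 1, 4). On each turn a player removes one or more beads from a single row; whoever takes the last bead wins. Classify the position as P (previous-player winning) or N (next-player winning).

N-position

Nim-sum: 6 ^ 1 ^ 4 = 3.
The nim-sum is 3 ≠ 0, so this is an N-position: the player to move can win.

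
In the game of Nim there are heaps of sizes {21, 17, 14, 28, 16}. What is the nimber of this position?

In binary:
  10101  (21)
  10001  (17)
  01110  (14)
  11100  (28)
  10000  (16)
  -----
  00110  (6)

6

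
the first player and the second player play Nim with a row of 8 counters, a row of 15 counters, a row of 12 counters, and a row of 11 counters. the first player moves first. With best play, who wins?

the second player wins

In binary:
  1000  (8)
  1111  (15)
  1100  (12)
  1011  (11)
  ----
  0000  (0)
The nim-sum is 0, so this is a P-position: the player to move is in a losing position under optimal play; the first player is about to move from it and so loses — the second player wins.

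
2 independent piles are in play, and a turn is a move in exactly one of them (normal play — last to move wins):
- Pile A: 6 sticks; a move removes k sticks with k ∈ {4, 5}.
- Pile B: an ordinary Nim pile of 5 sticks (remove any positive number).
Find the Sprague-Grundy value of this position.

4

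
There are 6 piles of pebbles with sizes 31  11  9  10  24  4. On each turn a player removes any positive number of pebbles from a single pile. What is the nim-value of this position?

Compute the nim-sum pairwise:
31 ⊕ 11 = 20
20 ⊕ 9 = 29
29 ⊕ 10 = 23
23 ⊕ 24 = 15
15 ⊕ 4 = 11

11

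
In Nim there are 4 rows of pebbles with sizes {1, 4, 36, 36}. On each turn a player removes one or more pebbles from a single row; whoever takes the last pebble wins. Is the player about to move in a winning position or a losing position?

Write each in binary and XOR column by column:
  000001  (1)
  000100  (4)
  100100  (36)
  100100  (36)
  ------
  000101  (5)
The nim-sum is 5 ≠ 0, so this is an N-position: the player to move can win.

Winning position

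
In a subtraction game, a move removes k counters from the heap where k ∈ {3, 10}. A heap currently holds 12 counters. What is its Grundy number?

2

Grundy values for subtraction set {3, 10}:
g(0) = mex{} = 0
g(1) = mex{} = 0
g(2) = mex{} = 0
g(3) = mex{0} = 1
g(4) = mex{0} = 1
g(5) = mex{0} = 1
g(6) = mex{1} = 0
g(7) = mex{1} = 0
g(8) = mex{1} = 0
g(9) = mex{0} = 1
g(10) = mex{0} = 1
g(11) = mex{0} = 1
g(12) = mex{0,1} = 2
So g(12) = 2.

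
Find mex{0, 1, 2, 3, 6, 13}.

4

The values 0, 1, 2, 3 are all present; 4 is the first non-negative integer missing from the set.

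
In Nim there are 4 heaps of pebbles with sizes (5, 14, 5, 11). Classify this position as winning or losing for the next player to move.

Winning position

Write each in binary and XOR column by column:
  0101  (5)
  1110  (14)
  0101  (5)
  1011  (11)
  ----
  0101  (5)
The nim-sum is 5 ≠ 0, so this is an N-position: the player to move can win.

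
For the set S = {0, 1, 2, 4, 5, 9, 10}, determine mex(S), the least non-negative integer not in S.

The values 0, 1, 2 are all present; 3 is the first non-negative integer missing from the set.

3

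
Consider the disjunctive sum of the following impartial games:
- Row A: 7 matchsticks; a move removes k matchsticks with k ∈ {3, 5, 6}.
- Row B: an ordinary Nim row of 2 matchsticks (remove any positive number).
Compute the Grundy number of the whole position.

0

For row A, compute g(0), g(1), … with moves {3, 5, 6}:
g(0) = mex{} = 0
g(1) = mex{} = 0
g(2) = mex{} = 0
g(3) = mex{0} = 1
g(4) = mex{0} = 1
g(5) = mex{0} = 1
g(6) = mex{0,1} = 2
g(7) = mex{0,1} = 2
So g(7) = 2.
Row B is a plain Nim row of size 2, so its Grundy value is 2.
By the Sprague-Grundy theorem, the Grundy value of a sum of independent games is the XOR of the component values.
Combined value = 2 ⊕ 2 = 0.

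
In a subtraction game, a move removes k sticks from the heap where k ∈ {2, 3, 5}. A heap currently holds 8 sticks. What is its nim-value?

0

Grundy values for subtraction set {2, 3, 5}:
g(0) = mex{} = 0
g(1) = mex{} = 0
g(2) = mex{0} = 1
g(3) = mex{0} = 1
g(4) = mex{0,1} = 2
g(5) = mex{0,1} = 2
g(6) = mex{0,1,2} = 3
g(7) = mex{1,2} = 0
g(8) = mex{1,2,3} = 0
So g(8) = 0.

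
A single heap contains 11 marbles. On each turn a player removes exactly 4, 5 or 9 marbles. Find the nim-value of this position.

2

Grundy values for subtraction set {4, 5, 9}:
g(0) = mex{} = 0
g(1) = mex{} = 0
g(2) = mex{} = 0
g(3) = mex{} = 0
g(4) = mex{0} = 1
g(5) = mex{0} = 1
g(6) = mex{0} = 1
g(7) = mex{0} = 1
g(8) = mex{0,1} = 2
g(9) = mex{0,1} = 2
g(10) = mex{0,1} = 2
g(11) = mex{0,1} = 2
So g(11) = 2.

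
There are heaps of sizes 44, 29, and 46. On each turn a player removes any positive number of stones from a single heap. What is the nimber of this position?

31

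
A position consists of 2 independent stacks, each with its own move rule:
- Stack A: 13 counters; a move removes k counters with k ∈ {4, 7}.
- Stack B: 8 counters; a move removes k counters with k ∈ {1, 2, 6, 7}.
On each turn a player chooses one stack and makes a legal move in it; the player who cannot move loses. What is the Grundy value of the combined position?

For stack A, compute g(0), g(1), … with moves {4, 7}:
g(0) = mex{} = 0
g(1) = mex{} = 0
g(2) = mex{} = 0
g(3) = mex{} = 0
g(4) = mex{0} = 1
g(5) = mex{0} = 1
g(6) = mex{0} = 1
g(7) = mex{0} = 1
g(8) = mex{0,1} = 2
g(9) = mex{0,1} = 2
g(10) = mex{0,1} = 2
g(11) = mex{1} = 0
g(12) = mex{1,2} = 0
g(13) = mex{1,2} = 0
So g(13) = 0.
Grundy values for stack B (subtraction set {1, 2, 6, 7}):
g(0) = mex{} = 0
g(1) = mex{0} = 1
g(2) = mex{0,1} = 2
g(3) = mex{1,2} = 0
g(4) = mex{0,2} = 1
g(5) = mex{0,1} = 2
g(6) = mex{0,1,2} = 3
g(7) = mex{0,1,2,3} = 4
g(8) = mex{1,2,3,4} = 0
So g(8) = 0.
By the Sprague-Grundy theorem, the Grundy value of a sum of independent games is the XOR of the component values.
Combined value = 0 XOR 0 = 0.

0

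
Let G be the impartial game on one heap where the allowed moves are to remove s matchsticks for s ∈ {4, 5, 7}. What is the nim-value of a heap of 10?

2

Grundy values for subtraction set {4, 5, 7}:
g(0) = mex{} = 0
g(1) = mex{} = 0
g(2) = mex{} = 0
g(3) = mex{} = 0
g(4) = mex{0} = 1
g(5) = mex{0} = 1
g(6) = mex{0} = 1
g(7) = mex{0} = 1
g(8) = mex{0,1} = 2
g(9) = mex{0,1} = 2
g(10) = mex{0,1} = 2
So g(10) = 2.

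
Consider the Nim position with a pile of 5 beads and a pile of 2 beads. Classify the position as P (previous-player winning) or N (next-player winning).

N-position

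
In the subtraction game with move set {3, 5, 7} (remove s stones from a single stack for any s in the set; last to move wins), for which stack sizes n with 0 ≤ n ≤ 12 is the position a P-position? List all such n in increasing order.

0, 1, 2, 10, 11, 12

Build the Grundy sequence with g(k) = mex{g(k−s) : s ∈ {3, 5, 7}, s ≤ k}:
g(0) = mex{} = 0
g(1) = mex{} = 0
g(2) = mex{} = 0
g(3) = mex{0} = 1
g(4) = mex{0} = 1
g(5) = mex{0} = 1
g(6) = mex{0,1} = 2
g(7) = mex{0,1} = 2
g(8) = mex{0,1} = 2
g(9) = mex{0,1,2} = 3
g(10) = mex{1,2} = 0
g(11) = mex{1,2} = 0
g(12) = mex{1,2,3} = 0
The P-positions (g = 0) in 0..12 are 0, 1, 2, 10, 11, 12.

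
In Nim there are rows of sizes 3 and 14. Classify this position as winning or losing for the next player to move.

Winning position

Compute the nim-sum pairwise:
3 ^ 14 = 13
The nim-sum is 13 ≠ 0, so this is an N-position: the player to move can win.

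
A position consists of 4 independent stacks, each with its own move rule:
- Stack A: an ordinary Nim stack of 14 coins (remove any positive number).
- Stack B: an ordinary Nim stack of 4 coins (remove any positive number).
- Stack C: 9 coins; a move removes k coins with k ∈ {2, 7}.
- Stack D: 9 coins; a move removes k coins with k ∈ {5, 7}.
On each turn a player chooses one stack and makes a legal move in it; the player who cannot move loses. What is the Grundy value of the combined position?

Stack A is a plain Nim stack of size 14, so its Grundy value is 14.
Stack B is a plain Nim stack of size 4, so its Grundy value is 4.
Grundy values for stack C (subtraction set {2, 7}):
g(0) = mex{} = 0
g(1) = mex{} = 0
g(2) = mex{0} = 1
g(3) = mex{0} = 1
g(4) = mex{1} = 0
g(5) = mex{1} = 0
g(6) = mex{0} = 1
g(7) = mex{0} = 1
g(8) = mex{0,1} = 2
g(9) = mex{1} = 0
So g(9) = 0.
Grundy values for stack D (subtraction set {5, 7}):
g(0) = mex{} = 0
g(1) = mex{} = 0
g(2) = mex{} = 0
g(3) = mex{} = 0
g(4) = mex{} = 0
g(5) = mex{0} = 1
g(6) = mex{0} = 1
g(7) = mex{0} = 1
g(8) = mex{0} = 1
g(9) = mex{0} = 1
So g(9) = 1.
The value of a disjunctive sum is the nim-sum of the parts.
Combined value = 14 XOR 4 XOR 0 XOR 1 = 11.

11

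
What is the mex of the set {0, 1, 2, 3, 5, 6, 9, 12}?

The values 0, 1, 2, 3 are all present; 4 is the first non-negative integer missing from the set.

4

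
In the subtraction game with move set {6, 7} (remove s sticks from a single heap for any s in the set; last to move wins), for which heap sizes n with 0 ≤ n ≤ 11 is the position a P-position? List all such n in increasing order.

Build the Grundy sequence with g(k) = mex{g(k−s) : s ∈ {6, 7}, s ≤ k}:
k:     0  1  2  3  4  5  6  7  8  9 10 11
g(k):  0  0  0  0  0  0  1  1  1  1  1  1
The P-positions (g = 0) in 0..11 are 0, 1, 2, 3, 4, 5.

0, 1, 2, 3, 4, 5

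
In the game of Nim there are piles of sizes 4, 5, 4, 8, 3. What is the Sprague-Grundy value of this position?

Nim-sum: 4 XOR 5 XOR 4 XOR 8 XOR 3 = 14.

14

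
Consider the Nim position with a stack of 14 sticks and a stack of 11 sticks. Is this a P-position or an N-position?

Compute the nim-sum pairwise:
14 ^ 11 = 5
The nim-sum is 5 ≠ 0, so this is an N-position: the player to move can win.

N-position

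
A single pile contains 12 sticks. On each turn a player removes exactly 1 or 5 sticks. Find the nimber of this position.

0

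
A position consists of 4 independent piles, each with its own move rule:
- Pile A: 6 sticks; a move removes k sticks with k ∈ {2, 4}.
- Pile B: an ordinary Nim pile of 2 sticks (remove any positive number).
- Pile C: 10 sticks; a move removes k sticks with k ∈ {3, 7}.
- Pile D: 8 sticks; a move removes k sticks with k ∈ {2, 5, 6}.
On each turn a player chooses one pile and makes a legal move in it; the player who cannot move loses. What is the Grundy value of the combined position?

2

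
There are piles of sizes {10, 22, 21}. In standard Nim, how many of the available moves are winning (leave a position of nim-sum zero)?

Write each in binary and XOR column by column:
  01010  (10)
  10110  (22)
  10101  (21)
  -----
  01001  (9)
The overall nim-sum is X = 9. A pile of size p has a winning move iff p XOR X < p (reduce it to p XOR X).
  10: 10 XOR 9 = 3 < 10 — winning move (to 3).
  22: 22 XOR 9 = 31 ≥ 22 — no move.
  21: 21 XOR 9 = 28 ≥ 21 — no move.
That gives 1 winning move.

1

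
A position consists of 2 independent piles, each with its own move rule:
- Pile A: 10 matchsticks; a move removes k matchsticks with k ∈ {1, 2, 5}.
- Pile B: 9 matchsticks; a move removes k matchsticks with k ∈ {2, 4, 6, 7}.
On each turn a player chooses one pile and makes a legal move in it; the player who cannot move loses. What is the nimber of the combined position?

1

Grundy values for pile A (subtraction set {1, 2, 5}):
g(0) = mex{} = 0
g(1) = mex{0} = 1
g(2) = mex{0,1} = 2
g(3) = mex{1,2} = 0
g(4) = mex{0,2} = 1
g(5) = mex{0,1} = 2
g(6) = mex{1,2} = 0
g(7) = mex{0,2} = 1
g(8) = mex{0,1} = 2
g(9) = mex{1,2} = 0
g(10) = mex{0,2} = 1
So g(10) = 1.
Build the Grundy sequence for pile B with g(k) = mex{g(k−s) : s ∈ {2, 4, 6, 7}, s ≤ k}:
k:     0  1  2  3  4  5  6  7  8  9
g(k):  0  0  1  1  2  2  3  3  4  0
So g(9) = 0.
The value of a disjunctive sum is the nim-sum of the parts.
Combined value = 1 XOR 0 = 1.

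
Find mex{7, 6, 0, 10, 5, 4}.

1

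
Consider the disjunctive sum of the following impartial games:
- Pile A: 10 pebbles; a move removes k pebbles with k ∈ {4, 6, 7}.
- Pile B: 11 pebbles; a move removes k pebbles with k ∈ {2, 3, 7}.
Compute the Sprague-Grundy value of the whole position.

2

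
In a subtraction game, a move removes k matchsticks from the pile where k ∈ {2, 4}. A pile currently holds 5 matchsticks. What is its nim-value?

2

Compute g(0), g(1), … for moves {2, 4}:
g(0) = mex{} = 0
g(1) = mex{} = 0
g(2) = mex{0} = 1
g(3) = mex{0} = 1
g(4) = mex{0,1} = 2
g(5) = mex{0,1} = 2
So g(5) = 2.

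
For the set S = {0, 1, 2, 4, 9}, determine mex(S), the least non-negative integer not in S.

3

The values 0, 1, 2 are all present; 3 is the first non-negative integer missing from the set.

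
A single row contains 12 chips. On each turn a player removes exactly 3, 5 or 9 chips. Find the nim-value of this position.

0

Grundy values for subtraction set {3, 5, 9}:
g(0) = mex{} = 0
g(1) = mex{} = 0
g(2) = mex{} = 0
g(3) = mex{0} = 1
g(4) = mex{0} = 1
g(5) = mex{0} = 1
g(6) = mex{0,1} = 2
g(7) = mex{0,1} = 2
g(8) = mex{1} = 0
g(9) = mex{0,1,2} = 3
g(10) = mex{0,1,2} = 3
g(11) = mex{0,2} = 1
g(12) = mex{1,2,3} = 0
So g(12) = 0.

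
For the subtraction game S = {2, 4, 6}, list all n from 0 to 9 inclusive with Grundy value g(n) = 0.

0, 1, 8, 9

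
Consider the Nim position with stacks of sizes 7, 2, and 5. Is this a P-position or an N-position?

Nim-sum: 7 ⊕ 2 ⊕ 5 = 0.
The nim-sum is 0, so this is a P-position: the player to move is in a losing position under optimal play.

P-position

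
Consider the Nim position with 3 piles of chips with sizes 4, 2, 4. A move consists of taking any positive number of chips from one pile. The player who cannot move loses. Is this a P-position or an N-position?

N-position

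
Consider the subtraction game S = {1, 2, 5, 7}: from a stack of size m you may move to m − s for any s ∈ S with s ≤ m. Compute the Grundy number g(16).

1

Compute g(0), g(1), … for moves {1, 2, 5, 7}:
k:     0  1  2  3  4  5  6  7  8  9 10 11 12 13 14 15 16
g(k):  0  1  2  0  1  2  0  1  2  0  1  2  0  1  2  0  1
So g(16) = 1.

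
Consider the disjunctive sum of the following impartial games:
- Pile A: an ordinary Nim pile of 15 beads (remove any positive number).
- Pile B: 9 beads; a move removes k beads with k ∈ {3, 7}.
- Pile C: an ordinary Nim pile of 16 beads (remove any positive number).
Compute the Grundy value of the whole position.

Pile A is a plain Nim pile of size 15, so its Grundy value is 15.
Build the Grundy sequence for pile B with g(k) = mex{g(k−s) : s ∈ {3, 7}, s ≤ k}:
k:     0  1  2  3  4  5  6  7  8  9
g(k):  0  0  0  1  1  1  0  2  2  1
So g(9) = 1.
Pile C is a plain Nim pile of size 16, so its Grundy value is 16.
By the Sprague-Grundy theorem, the Grundy value of a sum of independent games is the XOR of the component values.
Combined value = 15 XOR 1 XOR 16 = 30.

30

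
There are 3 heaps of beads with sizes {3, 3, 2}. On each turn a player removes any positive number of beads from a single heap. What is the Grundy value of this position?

2

Bitwise XOR of the heap sizes:
  11  (3)
  11  (3)
  10  (2)
  --
  10  (2)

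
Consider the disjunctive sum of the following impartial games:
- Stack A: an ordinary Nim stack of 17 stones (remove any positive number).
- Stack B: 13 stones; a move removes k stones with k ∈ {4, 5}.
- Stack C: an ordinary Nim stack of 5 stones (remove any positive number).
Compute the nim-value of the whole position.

Stack A is a plain Nim stack of size 17, so its Grundy value is 17.
Grundy values for stack B (subtraction set {4, 5}):
g(0) = mex{} = 0
g(1) = mex{} = 0
g(2) = mex{} = 0
g(3) = mex{} = 0
g(4) = mex{0} = 1
g(5) = mex{0} = 1
g(6) = mex{0} = 1
g(7) = mex{0} = 1
g(8) = mex{0,1} = 2
g(9) = mex{1} = 0
g(10) = mex{1} = 0
g(11) = mex{1} = 0
g(12) = mex{1,2} = 0
g(13) = mex{0,2} = 1
So g(13) = 1.
Stack C is a plain Nim stack of size 5, so its Grundy value is 5.
By the Sprague-Grundy theorem, the Grundy value of a sum of independent games is the XOR of the component values.
Combined value = 17 ⊕ 1 ⊕ 5 = 21.

21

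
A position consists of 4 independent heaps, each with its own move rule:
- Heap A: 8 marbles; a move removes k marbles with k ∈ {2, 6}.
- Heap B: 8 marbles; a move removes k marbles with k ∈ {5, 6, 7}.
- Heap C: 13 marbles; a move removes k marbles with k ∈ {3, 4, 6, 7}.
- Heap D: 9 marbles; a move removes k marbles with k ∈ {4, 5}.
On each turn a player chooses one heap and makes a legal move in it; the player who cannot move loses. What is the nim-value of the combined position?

0

For heap A, compute g(0), g(1), … with moves {2, 6}:
k:     0  1  2  3  4  5  6  7  8
g(k):  0  0  1  1  0  0  1  1  0
So g(8) = 0.
For heap B, compute g(0), g(1), … with moves {5, 6, 7}:
k:     0  1  2  3  4  5  6  7  8
g(k):  0  0  0  0  0  1  1  1  1
So g(8) = 1.
Grundy values for heap C (subtraction set {3, 4, 6, 7}):
g(0) = mex{} = 0
g(1) = mex{} = 0
g(2) = mex{} = 0
g(3) = mex{0} = 1
g(4) = mex{0} = 1
g(5) = mex{0} = 1
g(6) = mex{0,1} = 2
g(7) = mex{0,1} = 2
g(8) = mex{0,1} = 2
g(9) = mex{0,1,2} = 3
g(10) = mex{1,2} = 0
g(11) = mex{1,2} = 0
g(12) = mex{1,2,3} = 0
g(13) = mex{0,2,3} = 1
So g(13) = 1.
Grundy values for heap D (subtraction set {4, 5}):
g(0) = mex{} = 0
g(1) = mex{} = 0
g(2) = mex{} = 0
g(3) = mex{} = 0
g(4) = mex{0} = 1
g(5) = mex{0} = 1
g(6) = mex{0} = 1
g(7) = mex{0} = 1
g(8) = mex{0,1} = 2
g(9) = mex{1} = 0
So g(9) = 0.
The value of a disjunctive sum is the nim-sum of the parts.
Combined value = 0 XOR 1 XOR 1 XOR 0 = 0.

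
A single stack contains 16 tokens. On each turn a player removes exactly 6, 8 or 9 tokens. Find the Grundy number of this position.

0

Build the Grundy sequence with g(k) = mex{g(k−s) : s ∈ {6, 8, 9}, s ≤ k}:
k:     0  1  2  3  4  5  6  7  8  9 10 11 12 13 14 15 16
g(k):  0  0  0  0  0  0  1  1  1  1  1  1  2  2  2  0  0
So g(16) = 0.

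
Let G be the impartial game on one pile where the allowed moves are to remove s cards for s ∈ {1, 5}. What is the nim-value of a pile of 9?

Build the Grundy sequence with g(k) = mex{g(k−s) : s ∈ {1, 5}, s ≤ k}:
k:     0  1  2  3  4  5  6  7  8  9
g(k):  0  1  0  1  0  1  0  1  0  1
So g(9) = 1.

1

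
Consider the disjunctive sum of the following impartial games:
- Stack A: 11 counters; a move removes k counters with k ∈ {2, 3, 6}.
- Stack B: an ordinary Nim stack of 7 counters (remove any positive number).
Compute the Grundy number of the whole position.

6

Build the Grundy sequence for stack A with g(k) = mex{g(k−s) : s ∈ {2, 3, 6}, s ≤ k}:
g(0) = mex{} = 0
g(1) = mex{} = 0
g(2) = mex{0} = 1
g(3) = mex{0} = 1
g(4) = mex{0,1} = 2
g(5) = mex{1} = 0
g(6) = mex{0,1,2} = 3
g(7) = mex{0,2} = 1
g(8) = mex{0,1,3} = 2
g(9) = mex{1,3} = 0
g(10) = mex{1,2} = 0
g(11) = mex{0,2} = 1
So g(11) = 1.
Stack B is a plain Nim stack of size 7, so its Grundy value is 7.
The value of a disjunctive sum is the nim-sum of the parts.
Combined value = 1 XOR 7 = 6.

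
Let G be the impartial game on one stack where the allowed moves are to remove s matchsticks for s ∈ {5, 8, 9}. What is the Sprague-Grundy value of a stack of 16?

0

Build the Grundy sequence with g(k) = mex{g(k−s) : s ∈ {5, 8, 9}, s ≤ k}:
k:     0  1  2  3  4  5  6  7  8  9 10 11 12 13 14 15 16
g(k):  0  0  0  0  0  1  1  1  1  1  2  2  2  2  0  0  0
So g(16) = 0.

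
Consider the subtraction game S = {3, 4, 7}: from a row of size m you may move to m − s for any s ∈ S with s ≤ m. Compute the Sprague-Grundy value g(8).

Build the Grundy sequence with g(k) = mex{g(k−s) : s ∈ {3, 4, 7}, s ≤ k}:
k:     0  1  2  3  4  5  6  7  8
g(k):  0  0  0  1  1  1  2  2  2
So g(8) = 2.

2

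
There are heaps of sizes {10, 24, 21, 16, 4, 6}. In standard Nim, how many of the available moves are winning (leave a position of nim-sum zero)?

Nim-sum: 10 ^ 24 ^ 21 ^ 16 ^ 4 ^ 6 = 21.
The overall nim-sum is X = 21. A heap of size p has a winning move iff p XOR X < p (reduce it to p XOR X).
  10: 10 XOR 21 = 31 ≥ 10 — no move.
  24: 24 XOR 21 = 13 < 24 — winning move (to 13).
  21: 21 XOR 21 = 0 < 21 — winning move (to 0).
  16: 16 XOR 21 = 5 < 16 — winning move (to 5).
  4: 4 XOR 21 = 17 ≥ 4 — no move.
  6: 6 XOR 21 = 19 ≥ 6 — no move.
That gives 3 winning moves.

3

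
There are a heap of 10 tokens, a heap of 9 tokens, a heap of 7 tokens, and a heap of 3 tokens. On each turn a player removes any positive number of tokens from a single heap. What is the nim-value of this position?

Write each in binary and XOR column by column:
  1010  (10)
  1001  (9)
  0111  (7)
  0011  (3)
  ----
  0111  (7)

7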